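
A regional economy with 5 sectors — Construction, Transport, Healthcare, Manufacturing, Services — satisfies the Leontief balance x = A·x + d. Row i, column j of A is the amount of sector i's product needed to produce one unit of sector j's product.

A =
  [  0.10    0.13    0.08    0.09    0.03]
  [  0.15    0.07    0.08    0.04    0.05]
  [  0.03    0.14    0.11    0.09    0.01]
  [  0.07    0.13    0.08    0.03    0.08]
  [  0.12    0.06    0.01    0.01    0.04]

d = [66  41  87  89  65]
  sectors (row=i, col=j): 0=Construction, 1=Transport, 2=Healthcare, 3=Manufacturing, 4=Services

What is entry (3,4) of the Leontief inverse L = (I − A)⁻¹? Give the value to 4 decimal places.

Form M = I − A:
  [  0.90   -0.13   -0.08   -0.09   -0.03]
  [ -0.15    0.93   -0.08   -0.04   -0.05]
  [ -0.03   -0.14    0.89   -0.09   -0.01]
  [ -0.07   -0.13   -0.08    0.97   -0.08]
  [ -0.12   -0.06   -0.01   -0.01    0.96]
Leontief inverse L = M⁻¹:
  [  1.1680    0.2057    0.1358    0.1301    0.0595]
  [  0.2103    1.1400    0.1293    0.0793    0.0739]
  [  0.0877    0.2069    1.1617    0.1248    0.0360]
  [  0.1330    0.1930    0.1261    1.0640    0.1042]
  [  0.1614    0.1011    0.0385    0.0336    1.0552]
Total output x = L · d:
  x_0 = 1.1680·66 + 0.2057·41 + 0.1358·87 + 0.1301·89 + 0.0595·65 = 112.7809
  x_1 = 0.2103·66 + 1.1400·41 + 0.1293·87 + 0.0793·89 + 0.0739·65 = 83.7336
  x_2 = 0.0877·66 + 0.2069·41 + 1.1617·87 + 0.1248·89 + 0.0360·65 = 128.7928
  x_3 = 0.1330·66 + 0.1930·41 + 0.1261·87 + 1.0640·89 + 0.1042·65 = 129.1356
  x_4 = 0.1614·66 + 0.1011·41 + 0.0385·87 + 0.0336·89 + 1.0552·65 = 89.7260

L[3,4] = 0.1042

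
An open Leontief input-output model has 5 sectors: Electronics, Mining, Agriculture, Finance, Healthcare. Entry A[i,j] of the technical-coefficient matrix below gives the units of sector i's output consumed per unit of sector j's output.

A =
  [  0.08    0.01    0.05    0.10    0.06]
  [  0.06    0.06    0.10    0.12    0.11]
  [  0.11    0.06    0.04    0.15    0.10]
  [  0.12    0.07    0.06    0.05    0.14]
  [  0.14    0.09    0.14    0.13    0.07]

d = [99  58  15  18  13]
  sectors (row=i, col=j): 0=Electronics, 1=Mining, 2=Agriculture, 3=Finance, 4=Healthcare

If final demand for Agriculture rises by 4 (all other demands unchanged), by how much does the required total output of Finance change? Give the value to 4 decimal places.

0.4977

Form M = I − A:
  [  0.92   -0.01   -0.05   -0.10   -0.06]
  [ -0.06    0.94   -0.10   -0.12   -0.11]
  [ -0.11   -0.06    0.96   -0.15   -0.10]
  [ -0.12   -0.07   -0.06    0.95   -0.14]
  [ -0.14   -0.09   -0.14   -0.13    0.93]
Leontief inverse L = M⁻¹:
  [  1.1372    0.0399    0.0892    0.1540    0.1109]
  [  0.1479    1.1095    0.1639    0.2075    0.1896]
  [  0.1966    0.1070    1.1037    0.2330    0.1791]
  [  0.2028    0.1150    0.1244    1.1371    0.2112]
  [  0.2434    0.1456    0.2128    0.2373    1.1668]
Total output x = L · d:
  x_0 = 1.1372·99 + 0.0399·58 + 0.0892·15 + 0.1540·18 + 0.1109·13 = 120.4429
  x_1 = 0.1479·99 + 1.1095·58 + 0.1639·15 + 0.2075·18 + 0.1896·13 = 87.6494
  x_2 = 0.1966·99 + 0.1070·58 + 1.1037·15 + 0.2330·18 + 0.1791·13 = 48.7497
  x_3 = 0.2028·99 + 0.1150·58 + 0.1244·15 + 1.1371·18 + 0.2112·13 = 51.8296
  x_4 = 0.2434·99 + 0.1456·58 + 0.2128·15 + 0.2373·18 + 1.1668·13 = 55.1755
Δx_3 = L[3,2] · Δd_2 = 0.1244 · 4 = 0.4977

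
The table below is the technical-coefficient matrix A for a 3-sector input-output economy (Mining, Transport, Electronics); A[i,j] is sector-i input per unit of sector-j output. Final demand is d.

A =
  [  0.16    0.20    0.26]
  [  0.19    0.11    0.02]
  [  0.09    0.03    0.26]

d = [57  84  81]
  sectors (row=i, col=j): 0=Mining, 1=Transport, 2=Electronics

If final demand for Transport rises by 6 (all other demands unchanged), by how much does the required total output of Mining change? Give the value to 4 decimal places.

Form M = I − A:
  [  0.84   -0.20   -0.26]
  [ -0.19    0.89   -0.02]
  [ -0.09   -0.03    0.74]
Leontief inverse L = M⁻¹:
  [  1.3109    0.3104    0.4690]
  [  0.2837    1.1918    0.1319]
  [  0.1709    0.0861    1.4137]
Total output x = L · d:
  x_0 = 1.3109·57 + 0.3104·84 + 0.4690·81 = 138.7849
  x_1 = 0.2837·57 + 1.1918·84 + 0.1319·81 = 126.9650
  x_2 = 0.1709·57 + 0.0861·84 + 1.4137·81 = 131.4859
Δx_0 = L[0,1] · Δd_1 = 0.3104 · 6 = 1.8624

1.8624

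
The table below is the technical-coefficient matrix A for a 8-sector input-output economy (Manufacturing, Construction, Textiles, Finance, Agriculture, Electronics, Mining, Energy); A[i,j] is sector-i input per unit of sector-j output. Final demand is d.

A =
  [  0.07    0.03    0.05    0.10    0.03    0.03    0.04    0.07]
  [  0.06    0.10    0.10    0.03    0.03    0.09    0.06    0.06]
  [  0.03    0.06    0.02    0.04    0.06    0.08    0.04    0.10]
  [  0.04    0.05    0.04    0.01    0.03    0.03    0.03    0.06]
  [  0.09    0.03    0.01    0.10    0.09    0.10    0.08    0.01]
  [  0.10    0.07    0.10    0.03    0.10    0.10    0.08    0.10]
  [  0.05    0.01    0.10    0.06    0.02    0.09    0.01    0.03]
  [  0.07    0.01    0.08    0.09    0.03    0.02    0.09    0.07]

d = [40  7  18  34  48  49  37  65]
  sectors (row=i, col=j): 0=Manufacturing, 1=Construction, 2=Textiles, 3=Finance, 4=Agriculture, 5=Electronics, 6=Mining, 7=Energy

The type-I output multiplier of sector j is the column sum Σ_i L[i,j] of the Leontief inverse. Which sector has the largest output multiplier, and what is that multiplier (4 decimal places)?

Form M = I − A:
  [  0.93   -0.03   -0.05   -0.10   -0.03   -0.03   -0.04   -0.07]
  [ -0.06    0.90   -0.10   -0.03   -0.03   -0.09   -0.06   -0.06]
  [ -0.03   -0.06    0.98   -0.04   -0.06   -0.08   -0.04   -0.10]
  [ -0.04   -0.05   -0.04    0.99   -0.03   -0.03   -0.03   -0.06]
  [ -0.09   -0.03   -0.01   -0.10    0.91   -0.10   -0.08   -0.01]
  [ -0.10   -0.07   -0.10   -0.03   -0.10    0.90   -0.08   -0.10]
  [ -0.05   -0.01   -0.10   -0.06   -0.02   -0.09    0.99   -0.03]
  [ -0.07   -0.01   -0.08   -0.09   -0.03   -0.02   -0.09    0.93]
Leontief inverse L = M⁻¹:
  [  1.1157    0.0615    0.0950    0.1426    0.0636    0.0741    0.0789    0.1186]
  [  0.1240    1.1489    0.1664    0.0857    0.0801    0.1599    0.1151    0.1287]
  [  0.0851    0.0959    1.0743    0.0884    0.1014    0.1343    0.0882    0.1522]
  [  0.0750    0.0742    0.0752    1.0430    0.0560    0.0658    0.0607    0.0954]
  [  0.1534    0.0712    0.0685    0.1545    1.1391    0.1645    0.1294    0.0676]
  [  0.1841    0.1257    0.1798    0.1081    0.1654    1.1870    0.1515    0.1826]
  [  0.0942    0.0430    0.1412    0.0973    0.0577    0.1362    1.0481    0.0804]
  [  0.1179    0.0416    0.1284    0.1369    0.0657    0.0692    0.1295    1.1218]
Total output x = L · d:
  x_0 = 1.1157·40 + 0.0615·7 + 0.0950·18 + 0.1426·34 + 0.0636·48 + 0.0741·49 + 0.0789·37 + 0.1186·65 = 68.9255
  x_1 = 0.1240·40 + 1.1489·7 + 0.1664·18 + 0.0857·34 + 0.0801·48 + 0.1599·49 + 0.1151·37 + 0.1287·65 = 43.2129
  x_2 = 0.0851·40 + 0.0959·7 + 1.0743·18 + 0.0884·34 + 0.1014·48 + 0.1343·49 + 0.0882·37 + 0.1522·65 = 51.0269
  x_3 = 0.0750·40 + 0.0742·7 + 0.0752·18 + 1.0430·34 + 0.0560·48 + 0.0658·49 + 0.0607·37 + 0.0954·65 = 54.6934
  x_4 = 0.1534·40 + 0.0712·7 + 0.0685·18 + 0.1545·34 + 1.1391·48 + 0.1645·49 + 0.1294·37 + 0.0676·65 = 85.0375
  x_5 = 0.1841·40 + 0.1257·7 + 0.1798·18 + 0.1081·34 + 0.1654·48 + 1.1870·49 + 0.1515·37 + 0.1826·65 = 98.7299
  x_6 = 0.0942·40 + 0.0430·7 + 0.1412·18 + 0.0973·34 + 0.0577·48 + 0.1362·49 + 1.0481·37 + 0.0804·65 = 63.3696
  x_7 = 0.1179·40 + 0.0416·7 + 0.1284·18 + 0.1369·34 + 0.0657·48 + 0.0692·49 + 0.1295·37 + 1.1218·65 = 96.2263
Output multipliers (column sums of L):
  Manufacturing: 1.9494
  Construction: 1.6620
  Textiles: 1.9288
  Finance: 1.8565
  Agriculture: 1.7289
  Electronics: 1.9911
  Mining: 1.8014
  Energy: 1.9472

Electronics (1.9911)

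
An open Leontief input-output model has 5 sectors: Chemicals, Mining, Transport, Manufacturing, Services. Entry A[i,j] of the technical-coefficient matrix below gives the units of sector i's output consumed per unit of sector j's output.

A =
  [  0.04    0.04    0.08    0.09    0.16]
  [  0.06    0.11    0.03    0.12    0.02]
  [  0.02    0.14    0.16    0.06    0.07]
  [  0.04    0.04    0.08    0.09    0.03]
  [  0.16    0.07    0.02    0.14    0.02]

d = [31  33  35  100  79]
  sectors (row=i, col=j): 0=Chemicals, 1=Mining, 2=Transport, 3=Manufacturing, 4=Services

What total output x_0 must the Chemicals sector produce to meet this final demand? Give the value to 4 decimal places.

Form M = I − A:
  [  0.96   -0.04   -0.08   -0.09   -0.16]
  [ -0.06    0.89   -0.03   -0.12   -0.02]
  [ -0.02   -0.14    0.84   -0.06   -0.07]
  [ -0.04   -0.04   -0.08    0.91   -0.03]
  [ -0.16   -0.07   -0.02   -0.14    0.98]
Leontief inverse L = M⁻¹:
  [  1.0888    0.0912    0.1266    0.1578    0.1935]
  [  0.0884    1.1496    0.0670    0.1721    0.0480]
  [  0.0614    0.2086    1.2187    0.1301    0.1053]
  [  0.0636    0.0766    0.1179    1.1315    0.0550]
  [  0.1944    0.1122    0.0672    0.2024    1.0654]
Total output x = L · d:
  x_0 = 1.0888·31 + 0.0912·33 + 0.1266·35 + 0.1578·100 + 0.1935·79 = 72.2617
  x_1 = 0.0884·31 + 1.1496·33 + 0.0670·35 + 0.1721·100 + 0.0480·79 = 64.0257
  x_2 = 0.0614·31 + 0.2086·33 + 1.2187·35 + 0.1301·100 + 0.1053·79 = 72.7737
  x_3 = 0.0636·31 + 0.0766·33 + 0.1179·35 + 1.1315·100 + 0.0550·79 = 126.1186
  x_4 = 0.1944·31 + 0.1122·33 + 0.0672·35 + 0.2024·100 + 1.0654·79 = 116.4855

72.2617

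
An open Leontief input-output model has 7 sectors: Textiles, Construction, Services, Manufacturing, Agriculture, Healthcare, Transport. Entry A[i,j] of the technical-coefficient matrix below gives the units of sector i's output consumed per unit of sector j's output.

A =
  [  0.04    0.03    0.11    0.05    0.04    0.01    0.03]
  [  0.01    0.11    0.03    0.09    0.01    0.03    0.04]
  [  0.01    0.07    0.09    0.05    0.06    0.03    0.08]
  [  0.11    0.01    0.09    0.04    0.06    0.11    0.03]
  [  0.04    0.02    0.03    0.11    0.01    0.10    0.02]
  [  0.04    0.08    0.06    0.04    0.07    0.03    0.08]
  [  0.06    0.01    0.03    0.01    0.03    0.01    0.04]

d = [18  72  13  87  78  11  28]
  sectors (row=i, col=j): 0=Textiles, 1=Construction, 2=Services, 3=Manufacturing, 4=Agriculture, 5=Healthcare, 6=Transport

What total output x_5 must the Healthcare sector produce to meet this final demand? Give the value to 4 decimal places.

38.4875

Form M = I − A:
  [  0.96   -0.03   -0.11   -0.05   -0.04   -0.01   -0.03]
  [ -0.01    0.89   -0.03   -0.09   -0.01   -0.03   -0.04]
  [ -0.01   -0.07    0.91   -0.05   -0.06   -0.03   -0.08]
  [ -0.11   -0.01   -0.09    0.96   -0.06   -0.11   -0.03]
  [ -0.04   -0.02   -0.03   -0.11    0.99   -0.10   -0.02]
  [ -0.04   -0.08   -0.06   -0.04   -0.07    0.97   -0.08]
  [ -0.06   -0.01   -0.03   -0.01   -0.03   -0.01    0.96]
Leontief inverse L = M⁻¹:
  [  1.0597    0.0527    0.1433    0.0765    0.0606    0.0325    0.0536]
  [  0.0333    1.1370    0.0598    0.1177    0.0293    0.0544    0.0622]
  [  0.0348    0.0988    1.1246    0.0827    0.0829    0.0572    0.1080]
  [  0.1390    0.0430    0.1391    1.0772    0.0916    0.1393    0.0649]
  [  0.0680    0.0443    0.0671    0.1357    1.0359    0.1268    0.0460]
  [  0.0652    0.1088    0.0950    0.0742    0.0920    1.0569    0.1068]
  [  0.0719    0.0212    0.0493    0.0248    0.0410    0.0208    1.0523]
Total output x = L · d:
  x_0 = 1.0597·18 + 0.0527·72 + 0.1433·13 + 0.0765·87 + 0.0606·78 + 0.0325·11 + 0.0536·28 = 37.9693
  x_1 = 0.0333·18 + 1.1370·72 + 0.0598·13 + 0.1177·87 + 0.0293·78 + 0.0544·11 + 0.0622·28 = 98.1076
  x_2 = 0.0348·18 + 0.0988·72 + 1.1246·13 + 0.0827·87 + 0.0829·78 + 0.0572·11 + 0.1080·28 = 39.6678
  x_3 = 0.1390·18 + 0.0430·72 + 0.1391·13 + 1.0772·87 + 0.0916·78 + 0.1393·11 + 0.0649·28 = 111.6157
  x_4 = 0.0680·18 + 0.0443·72 + 0.0671·13 + 0.1357·87 + 1.0359·78 + 0.1268·11 + 0.0460·28 = 100.5733
  x_5 = 0.0652·18 + 0.1088·72 + 0.0950·13 + 0.0742·87 + 0.0920·78 + 1.0569·11 + 0.1068·28 = 38.4875
  x_6 = 0.0719·18 + 0.0212·72 + 0.0493·13 + 0.0248·87 + 0.0410·78 + 0.0208·11 + 1.0523·28 = 38.5078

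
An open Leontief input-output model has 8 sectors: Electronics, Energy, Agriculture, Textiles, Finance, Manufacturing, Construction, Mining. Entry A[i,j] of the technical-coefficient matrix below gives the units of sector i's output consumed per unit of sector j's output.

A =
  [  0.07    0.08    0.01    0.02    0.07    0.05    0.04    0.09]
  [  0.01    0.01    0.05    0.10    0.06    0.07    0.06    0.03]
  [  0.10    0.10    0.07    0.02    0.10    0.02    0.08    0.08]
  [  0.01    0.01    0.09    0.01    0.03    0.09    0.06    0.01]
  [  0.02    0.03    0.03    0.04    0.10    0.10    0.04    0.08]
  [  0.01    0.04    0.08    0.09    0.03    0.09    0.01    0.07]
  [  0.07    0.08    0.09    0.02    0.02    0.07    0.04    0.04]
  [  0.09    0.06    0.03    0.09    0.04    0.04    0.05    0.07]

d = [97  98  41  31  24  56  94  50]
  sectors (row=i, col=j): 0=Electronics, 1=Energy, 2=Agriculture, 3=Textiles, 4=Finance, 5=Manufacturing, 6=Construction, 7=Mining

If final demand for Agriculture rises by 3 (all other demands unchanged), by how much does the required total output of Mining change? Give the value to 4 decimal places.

0.2242

Form M = I − A:
  [  0.93   -0.08   -0.01   -0.02   -0.07   -0.05   -0.04   -0.09]
  [ -0.01    0.99   -0.05   -0.10   -0.06   -0.07   -0.06   -0.03]
  [ -0.10   -0.10    0.93   -0.02   -0.10   -0.02   -0.08   -0.08]
  [ -0.01   -0.01   -0.09    0.99   -0.03   -0.09   -0.06   -0.01]
  [ -0.02   -0.03   -0.03   -0.04    0.90   -0.10   -0.04   -0.08]
  [ -0.01   -0.04   -0.08   -0.09   -0.03    0.91   -0.01   -0.07]
  [ -0.07   -0.08   -0.09   -0.02   -0.02   -0.07    0.96   -0.04]
  [ -0.09   -0.06   -0.03   -0.09   -0.04   -0.04   -0.05    0.93]
Leontief inverse L = M⁻¹:
  [  1.1046    0.1164    0.0480    0.0626    0.1121    0.1009    0.0740    0.1359]
  [  0.0395    1.0433    0.0935    0.1307    0.0964    0.1180    0.0916    0.0680]
  [  0.1509    0.1536    1.1217    0.0711    0.1610    0.0857    0.1288    0.1427]
  [  0.0387    0.0430    0.1258    1.0377    0.0626    0.1263    0.0860    0.0457]
  [  0.0537    0.0672    0.0736    0.0827    1.1432    0.1548    0.0736    0.1277]
  [  0.0438    0.0762    0.1253    0.1287    0.0707    1.1389    0.0457    0.1126]
  [  0.1084    0.1219    0.1329    0.0602    0.0651    0.1181    1.0771    0.0873]
  [  0.1281    0.1004    0.0747    0.1295    0.0840    0.0944    0.0886    1.1169]
Total output x = L · d:
  x_0 = 1.1046·97 + 0.1164·98 + 0.0480·41 + 0.0626·31 + 0.1121·24 + 0.1009·56 + 0.0740·94 + 0.1359·50 = 144.5570
  x_1 = 0.0395·97 + 1.0433·98 + 0.0935·41 + 0.1307·31 + 0.0964·24 + 0.1180·56 + 0.0916·94 + 0.0680·50 = 134.8917
  x_2 = 0.1509·97 + 0.1536·98 + 1.1217·41 + 0.0711·31 + 0.1610·24 + 0.0857·56 + 0.1288·94 + 0.1427·50 = 105.7898
  x_3 = 0.0387·97 + 0.0430·98 + 0.1258·41 + 1.0377·31 + 0.0626·24 + 0.1263·56 + 0.0860·94 + 0.0457·50 = 64.2459
  x_4 = 0.0537·97 + 0.0672·98 + 0.0736·41 + 0.0827·31 + 1.1432·24 + 0.1548·56 + 0.0736·94 + 0.1277·50 = 66.7931
  x_5 = 0.0438·97 + 0.0762·98 + 0.1253·41 + 0.1287·31 + 0.0707·24 + 1.1389·56 + 0.0457·94 + 0.1126·50 = 96.2452
  x_6 = 0.1084·97 + 0.1219·98 + 0.1329·41 + 0.0602·31 + 0.0651·24 + 0.1181·56 + 1.0771·94 + 0.0873·50 = 143.5646
  x_7 = 0.1281·97 + 0.1004·98 + 0.0747·41 + 0.1295·31 + 0.0840·24 + 0.0944·56 + 0.0886·94 + 1.1169·50 = 100.8164
Δx_7 = L[7,2] · Δd_2 = 0.0747 · 3 = 0.2242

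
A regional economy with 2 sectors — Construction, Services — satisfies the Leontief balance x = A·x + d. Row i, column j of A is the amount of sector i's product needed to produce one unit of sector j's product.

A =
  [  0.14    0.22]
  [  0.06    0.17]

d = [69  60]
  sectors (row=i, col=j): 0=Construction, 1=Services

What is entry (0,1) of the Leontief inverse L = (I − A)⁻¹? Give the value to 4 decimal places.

L[0,1] = 0.3140

Form M = I − A:
  [  0.86   -0.22]
  [ -0.06    0.83]
Leontief inverse L = M⁻¹:
  [  1.1847    0.3140]
  [  0.0856    1.2275]
Total output x = L · d:
  x_0 = 1.1847·69 + 0.3140·60 = 100.5852
  x_1 = 0.0856·69 + 1.2275·60 = 79.5604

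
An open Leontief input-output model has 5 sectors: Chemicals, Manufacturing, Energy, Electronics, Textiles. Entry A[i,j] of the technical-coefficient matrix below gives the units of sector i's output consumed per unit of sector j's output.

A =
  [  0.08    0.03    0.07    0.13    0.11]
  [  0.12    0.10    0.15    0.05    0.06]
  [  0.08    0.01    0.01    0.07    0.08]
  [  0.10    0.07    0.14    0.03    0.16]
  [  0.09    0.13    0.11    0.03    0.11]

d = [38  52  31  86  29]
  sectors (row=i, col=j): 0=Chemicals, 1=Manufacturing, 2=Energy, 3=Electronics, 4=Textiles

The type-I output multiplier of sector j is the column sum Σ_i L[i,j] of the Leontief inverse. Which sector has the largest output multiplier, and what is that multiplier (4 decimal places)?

Form M = I − A:
  [  0.92   -0.03   -0.07   -0.13   -0.11]
  [ -0.12    0.90   -0.15   -0.05   -0.06]
  [ -0.08   -0.01    0.99   -0.07   -0.08]
  [ -0.10   -0.07   -0.14    0.97   -0.16]
  [ -0.09   -0.13   -0.11   -0.03    0.89]
Leontief inverse L = M⁻¹:
  [  1.1472    0.0809    0.1392    0.1739    0.1910]
  [  0.1939    1.1484    0.2181    0.1052    0.1399]
  [  0.1205    0.0422    1.0534    0.0984    0.1301]
  [  0.1769    0.1279    0.2124    1.0841    0.2445]
  [  0.1652    0.1854    0.1833    0.0817    1.1877]
Total output x = L · d:
  x_0 = 1.1472·38 + 0.0809·52 + 0.1392·31 + 0.1739·86 + 0.1910·29 = 72.6071
  x_1 = 0.1939·38 + 1.1484·52 + 0.2181·31 + 0.1052·86 + 0.1399·29 = 86.9553
  x_2 = 0.1205·38 + 0.0422·52 + 1.0534·31 + 0.0984·86 + 0.1301·29 = 51.6596
  x_3 = 0.1769·38 + 0.1279·52 + 0.2124·31 + 1.0841·86 + 0.2445·29 = 120.2790
  x_4 = 0.1652·38 + 0.1854·52 + 0.1833·31 + 0.0817·86 + 1.1877·29 = 63.0671
Output multipliers (column sums of L):
  Chemicals: 1.8037
  Manufacturing: 1.5848
  Energy: 1.8063
  Electronics: 1.5433
  Textiles: 1.8932

Textiles (1.8932)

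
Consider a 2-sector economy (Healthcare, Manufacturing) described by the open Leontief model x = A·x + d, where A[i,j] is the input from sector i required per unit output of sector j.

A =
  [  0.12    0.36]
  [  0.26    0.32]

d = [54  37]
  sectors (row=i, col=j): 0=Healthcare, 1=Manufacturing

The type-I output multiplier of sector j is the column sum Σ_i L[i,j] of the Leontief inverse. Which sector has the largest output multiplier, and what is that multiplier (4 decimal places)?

Form M = I − A:
  [  0.88   -0.36]
  [ -0.26    0.68]
Leontief inverse L = M⁻¹:
  [  1.3471    0.7132]
  [  0.5151    1.7433]
Total output x = L · d:
  x_0 = 1.3471·54 + 0.7132·37 = 99.1284
  x_1 = 0.5151·54 + 1.7433·37 = 92.3138
Output multipliers (column sums of L):
  Healthcare: 1.8621
  Manufacturing: 2.4564

Manufacturing (2.4564)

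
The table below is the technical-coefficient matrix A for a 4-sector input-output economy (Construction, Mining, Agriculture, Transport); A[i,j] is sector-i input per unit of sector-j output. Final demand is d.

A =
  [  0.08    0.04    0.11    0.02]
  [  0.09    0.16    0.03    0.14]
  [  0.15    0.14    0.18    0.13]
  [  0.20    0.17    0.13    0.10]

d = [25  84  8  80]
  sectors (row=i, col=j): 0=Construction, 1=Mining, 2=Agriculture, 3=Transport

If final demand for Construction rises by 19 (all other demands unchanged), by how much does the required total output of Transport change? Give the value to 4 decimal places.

Form M = I − A:
  [  0.92   -0.04   -0.11   -0.02]
  [ -0.09    0.84   -0.03   -0.14]
  [ -0.15   -0.14    0.82   -0.13]
  [ -0.20   -0.17   -0.13    0.90]
Leontief inverse L = M⁻¹:
  [  1.1372    0.0948    0.1662    0.0640]
  [  0.1873    1.2606    0.1054    0.2155]
  [  0.2924    0.2801    1.3068    0.2388]
  [  0.3303    0.2996    0.2456    1.2005]
Total output x = L · d:
  x_0 = 1.1372·25 + 0.0948·84 + 0.1662·8 + 0.0640·80 = 42.8461
  x_1 = 0.1873·25 + 1.2606·84 + 0.1054·8 + 0.2155·80 = 128.6536
  x_2 = 0.2924·25 + 0.2801·84 + 1.3068·8 + 0.2388·80 = 60.3964
  x_3 = 0.3303·25 + 0.2996·84 + 0.2456·8 + 1.2005·80 = 131.4354
Δx_3 = L[3,0] · Δd_0 = 0.3303 · 19 = 6.2765

6.2765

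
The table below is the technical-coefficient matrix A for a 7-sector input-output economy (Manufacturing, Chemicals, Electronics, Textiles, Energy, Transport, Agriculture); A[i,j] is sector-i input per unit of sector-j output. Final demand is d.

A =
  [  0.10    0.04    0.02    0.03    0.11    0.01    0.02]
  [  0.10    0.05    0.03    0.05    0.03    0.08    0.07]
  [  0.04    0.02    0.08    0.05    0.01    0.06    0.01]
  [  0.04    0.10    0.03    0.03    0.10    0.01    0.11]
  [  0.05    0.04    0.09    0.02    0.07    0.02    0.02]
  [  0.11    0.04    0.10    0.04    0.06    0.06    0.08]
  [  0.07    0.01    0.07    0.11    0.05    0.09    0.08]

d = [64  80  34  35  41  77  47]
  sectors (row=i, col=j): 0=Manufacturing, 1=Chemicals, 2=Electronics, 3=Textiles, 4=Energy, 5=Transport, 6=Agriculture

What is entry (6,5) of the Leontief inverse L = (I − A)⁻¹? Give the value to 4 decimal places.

L[6,5] = 0.1241

Form M = I − A:
  [  0.90   -0.04   -0.02   -0.03   -0.11   -0.01   -0.02]
  [ -0.10    0.95   -0.03   -0.05   -0.03   -0.08   -0.07]
  [ -0.04   -0.02    0.92   -0.05   -0.01   -0.06   -0.01]
  [ -0.04   -0.10   -0.03    0.97   -0.10   -0.01   -0.11]
  [ -0.05   -0.04   -0.09   -0.02    0.93   -0.02   -0.02]
  [ -0.11   -0.04   -0.10   -0.04   -0.06    0.94   -0.08]
  [ -0.07   -0.01   -0.07   -0.11   -0.05   -0.09    0.92]
Leontief inverse L = M⁻¹:
  [  1.1372    0.0619    0.0489    0.0498    0.1464    0.0281    0.0415]
  [  0.1525    1.0781    0.0687    0.0821    0.0753    0.1105    0.1071]
  [  0.0707    0.0387    1.1066    0.0689    0.0358    0.0793    0.0324]
  [  0.0892    0.1267    0.0706    1.0652    0.1407    0.0446    0.1467]
  [  0.0827    0.0586    0.1199    0.0406    1.0974    0.0411    0.0399]
  [  0.1668    0.0702    0.1471    0.0771    0.1088    1.0953    0.1174]
  [  0.1250    0.0446    0.1180    0.1470    0.1018    0.1241    1.1249]
Total output x = L · d:
  x_0 = 1.1372·64 + 0.0619·80 + 0.0489·34 + 0.0498·35 + 0.1464·41 + 0.0281·77 + 0.0415·47 = 91.2602
  x_1 = 0.1525·64 + 1.0781·80 + 0.0687·34 + 0.0821·35 + 0.0753·41 + 0.1105·77 + 0.1071·47 = 117.8456
  x_2 = 0.0707·64 + 0.0387·80 + 1.1066·34 + 0.0689·35 + 0.0358·41 + 0.0793·77 + 0.0324·47 = 56.7562
  x_3 = 0.0892·64 + 0.1267·80 + 0.0706·34 + 1.0652·35 + 0.1407·41 + 0.0446·77 + 0.1467·47 = 71.6273
  x_4 = 0.0827·64 + 0.0586·80 + 0.1199·34 + 0.0406·35 + 1.0974·41 + 0.0411·77 + 0.0399·47 = 65.5163
  x_5 = 0.1668·64 + 0.0702·80 + 0.1471·34 + 0.0771·35 + 0.1088·41 + 1.0953·77 + 0.1174·47 = 118.3090
  x_6 = 0.1250·64 + 0.0446·80 + 0.1180·34 + 0.1470·35 + 0.1018·41 + 0.1241·77 + 1.1249·47 = 87.3285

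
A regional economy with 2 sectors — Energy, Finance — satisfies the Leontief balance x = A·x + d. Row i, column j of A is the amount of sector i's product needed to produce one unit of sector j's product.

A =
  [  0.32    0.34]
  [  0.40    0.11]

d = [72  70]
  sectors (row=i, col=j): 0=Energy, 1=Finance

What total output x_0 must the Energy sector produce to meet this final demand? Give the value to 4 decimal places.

Form M = I − A:
  [  0.68   -0.34]
  [ -0.40    0.89]
Leontief inverse L = M⁻¹:
  [  1.8968    0.7246]
  [  0.8525    1.4493]
Total output x = L · d:
  x_0 = 1.8968·72 + 0.7246·70 = 187.2975
  x_1 = 0.8525·72 + 1.4493·70 = 162.8303

187.2975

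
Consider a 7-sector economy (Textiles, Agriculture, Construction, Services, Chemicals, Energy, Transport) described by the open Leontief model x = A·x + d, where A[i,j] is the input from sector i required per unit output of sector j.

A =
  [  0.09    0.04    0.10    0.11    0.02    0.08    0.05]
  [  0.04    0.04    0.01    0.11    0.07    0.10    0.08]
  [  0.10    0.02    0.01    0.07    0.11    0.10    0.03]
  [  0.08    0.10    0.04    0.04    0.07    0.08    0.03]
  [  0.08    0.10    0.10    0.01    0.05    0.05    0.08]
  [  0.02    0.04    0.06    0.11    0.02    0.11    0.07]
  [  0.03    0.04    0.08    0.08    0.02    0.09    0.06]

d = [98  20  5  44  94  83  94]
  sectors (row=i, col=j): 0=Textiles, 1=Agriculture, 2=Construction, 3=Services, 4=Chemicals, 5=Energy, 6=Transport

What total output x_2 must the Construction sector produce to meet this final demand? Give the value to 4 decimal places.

Form M = I − A:
  [  0.91   -0.04   -0.10   -0.11   -0.02   -0.08   -0.05]
  [ -0.04    0.96   -0.01   -0.11   -0.07   -0.10   -0.08]
  [ -0.10   -0.02    0.99   -0.07   -0.11   -0.10   -0.03]
  [ -0.08   -0.10   -0.04    0.96   -0.07   -0.08   -0.03]
  [ -0.08   -0.10   -0.10   -0.01    0.95   -0.05   -0.08]
  [ -0.02   -0.04   -0.06   -0.11   -0.02    0.89   -0.07]
  [ -0.03   -0.04   -0.08   -0.08   -0.02   -0.09    0.94]
Leontief inverse L = M⁻¹:
  [  1.1473    0.0871    0.1481    0.1792    0.0663    0.1591    0.0964]
  [  0.0865    1.0877    0.0580    0.1700    0.1075    0.1706    0.1263]
  [  0.1501    0.0673    1.0623    0.1295    0.1458    0.1680    0.0767]
  [  0.1282    0.1430    0.0854    1.1038    0.1092    0.1504    0.0774]
  [  0.1324    0.1413    0.1465    0.0786    1.0939    0.1258    0.1287]
  [  0.0643    0.0823    0.1006    0.1693    0.0587    1.1798    0.1119]
  [  0.0730    0.0778    0.1176    0.1358    0.0573    0.1551    1.0988]
Total output x = L · d:
  x_0 = 1.1473·98 + 0.0871·20 + 0.1481·5 + 0.1792·44 + 0.0663·94 + 0.1591·83 + 0.0964·94 = 151.3004
  x_1 = 0.0865·98 + 1.0877·20 + 0.0580·5 + 0.1700·44 + 0.1075·94 + 0.1706·83 + 0.1263·94 = 74.1321
  x_2 = 0.1501·98 + 0.0673·20 + 1.0623·5 + 0.1295·44 + 0.1458·94 + 0.1680·83 + 0.0767·94 = 61.9234
  x_3 = 0.1282·98 + 0.1430·20 + 0.0854·5 + 1.1038·44 + 0.1092·94 + 0.1504·83 + 0.0774·94 = 94.4408
  x_4 = 0.1324·98 + 0.1413·20 + 0.1465·5 + 0.0786·44 + 1.0939·94 + 0.1258·83 + 0.1287·94 = 145.3607
  x_5 = 0.0643·98 + 0.0823·20 + 0.1006·5 + 0.1693·44 + 0.0587·94 + 1.1798·83 + 0.1119·94 = 129.8647
  x_6 = 0.0730·98 + 0.0778·20 + 0.1176·5 + 0.1358·44 + 0.0573·94 + 0.1551·83 + 1.0988·94 = 136.8175

61.9234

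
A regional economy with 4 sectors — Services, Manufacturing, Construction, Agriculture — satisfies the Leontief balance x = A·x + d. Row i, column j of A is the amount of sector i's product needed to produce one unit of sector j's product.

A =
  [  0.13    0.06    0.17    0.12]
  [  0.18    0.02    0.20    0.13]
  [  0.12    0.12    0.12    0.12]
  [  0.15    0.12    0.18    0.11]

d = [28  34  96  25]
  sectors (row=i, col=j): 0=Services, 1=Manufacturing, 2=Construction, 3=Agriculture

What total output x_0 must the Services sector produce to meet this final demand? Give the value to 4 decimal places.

Form M = I − A:
  [  0.87   -0.06   -0.17   -0.12]
  [ -0.18    0.98   -0.20   -0.13]
  [ -0.12   -0.12    0.88   -0.12]
  [ -0.15   -0.12   -0.18    0.89]
Leontief inverse L = M⁻¹:
  [  1.2653    0.1463    0.3259    0.2359]
  [  0.3264    1.1171    0.3695    0.2570]
  [  0.2593    0.2017    1.2808    0.2371]
  [  0.3097    0.2161    0.3638    1.2460]
Total output x = L · d:
  x_0 = 1.2653·28 + 0.1463·34 + 0.3259·96 + 0.2359·25 = 77.5896
  x_1 = 0.3264·28 + 1.1171·34 + 0.3695·96 + 0.2570·25 = 89.0194
  x_2 = 0.2593·28 + 0.2017·34 + 1.2808·96 + 0.2371·25 = 143.0046
  x_3 = 0.3097·28 + 0.2161·34 + 0.3638·96 + 1.2460·25 = 82.0917

77.5896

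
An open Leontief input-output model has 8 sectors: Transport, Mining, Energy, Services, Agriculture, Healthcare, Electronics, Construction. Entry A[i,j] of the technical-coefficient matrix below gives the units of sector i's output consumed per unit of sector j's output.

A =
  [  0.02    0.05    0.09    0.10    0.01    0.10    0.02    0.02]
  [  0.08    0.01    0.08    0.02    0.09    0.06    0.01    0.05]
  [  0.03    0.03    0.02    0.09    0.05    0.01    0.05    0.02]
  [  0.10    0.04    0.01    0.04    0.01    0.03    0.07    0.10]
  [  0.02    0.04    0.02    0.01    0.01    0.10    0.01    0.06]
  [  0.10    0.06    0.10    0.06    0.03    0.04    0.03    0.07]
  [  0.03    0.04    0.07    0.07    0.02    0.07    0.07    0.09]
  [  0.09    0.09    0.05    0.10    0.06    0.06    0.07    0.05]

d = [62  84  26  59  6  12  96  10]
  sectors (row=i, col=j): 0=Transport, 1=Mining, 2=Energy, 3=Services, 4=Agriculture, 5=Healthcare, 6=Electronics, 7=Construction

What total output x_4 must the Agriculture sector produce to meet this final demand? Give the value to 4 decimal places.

Form M = I − A:
  [  0.98   -0.05   -0.09   -0.10   -0.01   -0.10   -0.02   -0.02]
  [ -0.08    0.99   -0.08   -0.02   -0.09   -0.06   -0.01   -0.05]
  [ -0.03   -0.03    0.98   -0.09   -0.05   -0.01   -0.05   -0.02]
  [ -0.10   -0.04   -0.01    0.96   -0.01   -0.03   -0.07   -0.10]
  [ -0.02   -0.04   -0.02   -0.01    0.99   -0.10   -0.01   -0.06]
  [ -0.10   -0.06   -0.10   -0.06   -0.03    0.96   -0.03   -0.07]
  [ -0.03   -0.04   -0.07   -0.07   -0.02   -0.07    0.93   -0.09]
  [ -0.09   -0.09   -0.05   -0.10   -0.06   -0.06   -0.07    0.95]
Leontief inverse L = M⁻¹:
  [  1.0670    0.0806    0.1271    0.1435    0.0348    0.1331    0.0507    0.0613]
  [  0.1163    1.0417    0.1156    0.0634    0.1112    0.0998    0.0354    0.0841]
  [  0.0609    0.0523    1.0447    0.1193    0.0652    0.0396    0.0730    0.0525]
  [  0.1433    0.0757    0.0532    1.0902    0.0348    0.0741    0.1021    0.1402]
  [  0.0538    0.0643    0.0510    0.0416    1.0292    0.1262    0.0294    0.0871]
  [  0.1488    0.0979    0.1454    0.1163    0.0600    1.0865    0.0651    0.1136]
  [  0.0816    0.0787    0.1139    0.1235    0.0491    0.1130    1.1078    0.1376]
  [  0.1492    0.1331    0.1044    0.1597    0.0933    0.1169    0.1103    1.1067]
Total output x = L · d:
  x_0 = 1.0670·62 + 0.0806·84 + 0.1271·26 + 0.1435·59 + 0.0348·6 + 0.1331·12 + 0.0507·96 + 0.0613·10 = 91.9879
  x_1 = 0.1163·62 + 1.0417·84 + 0.1156·26 + 0.0634·59 + 0.1112·6 + 0.0998·12 + 0.0354·96 + 0.0841·10 = 107.5666
  x_2 = 0.0609·62 + 0.0523·84 + 1.0447·26 + 0.1193·59 + 0.0652·6 + 0.0396·12 + 0.0730·96 + 0.0525·10 = 50.7668
  x_3 = 0.1433·62 + 0.0757·84 + 0.0532·26 + 1.0902·59 + 0.0348·6 + 0.0741·12 + 0.1021·96 + 0.1402·10 = 93.2536
  x_4 = 0.0538·62 + 0.0643·84 + 0.0510·26 + 0.0416·59 + 1.0292·6 + 0.1262·12 + 0.0294·96 + 0.0871·10 = 23.9004
  x_5 = 0.1488·62 + 0.0979·84 + 0.1454·26 + 0.1163·59 + 0.0600·6 + 1.0865·12 + 0.0651·96 + 0.1136·10 = 48.8684
  x_6 = 0.0816·62 + 0.0787·84 + 0.1139·26 + 0.1235·59 + 0.0491·6 + 0.1130·12 + 1.1078·96 + 0.1376·10 = 131.2899
  x_7 = 0.1492·62 + 0.1331·84 + 0.1044·26 + 0.1597·59 + 0.0933·6 + 0.1169·12 + 0.1103·96 + 1.1067·10 = 56.1895

23.9004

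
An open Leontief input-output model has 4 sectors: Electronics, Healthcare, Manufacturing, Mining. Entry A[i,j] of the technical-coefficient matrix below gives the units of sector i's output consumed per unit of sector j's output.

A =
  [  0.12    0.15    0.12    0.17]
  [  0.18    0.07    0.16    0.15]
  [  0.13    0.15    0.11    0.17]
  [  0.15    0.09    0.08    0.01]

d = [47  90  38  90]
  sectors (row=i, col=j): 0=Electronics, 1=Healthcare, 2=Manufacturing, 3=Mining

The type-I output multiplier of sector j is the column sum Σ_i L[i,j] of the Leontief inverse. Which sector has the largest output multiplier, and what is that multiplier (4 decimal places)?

Form M = I − A:
  [  0.88   -0.15   -0.12   -0.17]
  [ -0.18    0.93   -0.16   -0.15]
  [ -0.13   -0.15    0.89   -0.17]
  [ -0.15   -0.09   -0.08    0.99]
Leontief inverse L = M⁻¹:
  [  1.2818    0.2766    0.2500    0.3049]
  [  0.3384    1.2044    0.2882    0.2901]
  [  0.2917    0.2766    1.2401    0.3049]
  [  0.2486    0.1737    0.1643    1.1073]
Total output x = L · d:
  x_0 = 1.2818·47 + 0.2766·90 + 0.2500·38 + 0.3049·90 = 122.0819
  x_1 = 0.3384·47 + 1.2044·90 + 0.2882·38 + 0.2901·90 = 161.3604
  x_2 = 0.2917·47 + 0.2766·90 + 1.2401·38 + 0.3049·90 = 113.1710
  x_3 = 0.2486·47 + 0.1737·90 + 0.1643·38 + 1.1073·90 = 133.2206
Output multipliers (column sums of L):
  Electronics: 2.1605
  Healthcare: 1.9313
  Manufacturing: 1.9425
  Mining: 2.0073

Electronics (2.1605)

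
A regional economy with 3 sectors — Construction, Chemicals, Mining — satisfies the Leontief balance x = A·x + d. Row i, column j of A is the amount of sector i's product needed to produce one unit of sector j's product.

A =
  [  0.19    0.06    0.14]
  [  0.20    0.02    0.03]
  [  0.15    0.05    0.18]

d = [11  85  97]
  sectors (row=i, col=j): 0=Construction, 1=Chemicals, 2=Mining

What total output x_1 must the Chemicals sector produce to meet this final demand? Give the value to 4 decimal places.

Form M = I − A:
  [  0.81   -0.06   -0.14]
  [ -0.20    0.98   -0.03]
  [ -0.15   -0.05    0.82]
Leontief inverse L = M⁻¹:
  [  1.2987    0.0910    0.2251]
  [  0.2728    1.0414    0.0847]
  [  0.2542    0.0801    1.2658]
Total output x = L · d:
  x_0 = 1.2987·11 + 0.0910·85 + 0.2251·97 = 43.8514
  x_1 = 0.2728·11 + 1.0414·85 + 0.0847·97 = 99.7369
  x_2 = 0.2542·11 + 0.0801·85 + 1.2658·97 = 132.3958

99.7369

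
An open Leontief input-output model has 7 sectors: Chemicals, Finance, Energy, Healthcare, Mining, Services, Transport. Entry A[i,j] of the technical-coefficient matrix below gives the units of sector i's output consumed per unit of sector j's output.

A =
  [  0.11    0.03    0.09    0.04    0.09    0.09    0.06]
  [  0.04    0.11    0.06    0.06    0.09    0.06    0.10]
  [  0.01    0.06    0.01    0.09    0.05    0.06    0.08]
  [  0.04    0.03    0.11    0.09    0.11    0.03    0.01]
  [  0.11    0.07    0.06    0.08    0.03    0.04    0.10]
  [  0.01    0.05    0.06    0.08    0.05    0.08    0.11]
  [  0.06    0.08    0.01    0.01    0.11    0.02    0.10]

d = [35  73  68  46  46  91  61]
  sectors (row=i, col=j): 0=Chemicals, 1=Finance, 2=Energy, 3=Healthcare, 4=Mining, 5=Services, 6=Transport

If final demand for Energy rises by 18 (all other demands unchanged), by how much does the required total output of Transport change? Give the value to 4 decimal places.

0.8710

Form M = I − A:
  [  0.89   -0.03   -0.09   -0.04   -0.09   -0.09   -0.06]
  [ -0.04    0.89   -0.06   -0.06   -0.09   -0.06   -0.10]
  [ -0.01   -0.06    0.99   -0.09   -0.05   -0.06   -0.08]
  [ -0.04   -0.03   -0.11    0.91   -0.11   -0.03   -0.01]
  [ -0.11   -0.07   -0.06   -0.08    0.97   -0.04   -0.10]
  [ -0.01   -0.05   -0.06   -0.08   -0.05    0.92   -0.11]
  [ -0.06   -0.08   -0.01   -0.01   -0.11   -0.02    0.90]
Leontief inverse L = M⁻¹:
  [  1.1635    0.0845    0.1413    0.0984    0.1569    0.1415    0.1353]
  [  0.0926    1.1731    0.1108    0.1181    0.1624    0.1076    0.1789]
  [  0.0447    0.1015    1.0478    0.1307    0.1020    0.0909    0.1313]
  [  0.0819    0.0744    0.1538    1.1437    0.1632    0.0687    0.0666]
  [  0.1613    0.1241    0.1107    0.1326    1.1018    0.0870    0.1689]
  [  0.0494    0.1000    0.1011    0.1287    0.1110    1.1177    0.1738]
  [  0.1080    0.1292    0.0484    0.0503    0.1650    0.0562    1.1627]
Total output x = L · d:
  x_0 = 1.1635·35 + 0.0845·73 + 0.1413·68 + 0.0984·46 + 0.1569·46 + 0.1415·91 + 0.1353·61 = 89.3768
  x_1 = 0.0926·35 + 1.1731·73 + 0.1108·68 + 0.1181·46 + 0.1624·46 + 0.1076·91 + 0.1789·61 = 130.0100
  x_2 = 0.0447·35 + 0.1015·73 + 1.0478·68 + 0.1307·46 + 0.1020·46 + 0.0909·91 + 0.1313·61 = 107.2054
  x_3 = 0.0819·35 + 0.0744·73 + 0.1538·68 + 1.1437·46 + 0.1632·46 + 0.0687·91 + 0.0666·61 = 89.1922
  x_4 = 0.1613·35 + 0.1241·73 + 0.1107·68 + 0.1326·46 + 1.1018·46 + 0.0870·91 + 0.1689·61 = 97.2313
  x_5 = 0.0494·35 + 0.1000·73 + 0.1011·68 + 0.1287·46 + 0.1110·46 + 1.1177·91 + 0.1738·61 = 139.2319
  x_6 = 0.1080·35 + 0.1292·73 + 0.0484·68 + 0.0503·46 + 0.1650·46 + 0.0562·91 + 1.1627·61 = 102.4527
Δx_6 = L[6,2] · Δd_2 = 0.0484 · 18 = 0.8710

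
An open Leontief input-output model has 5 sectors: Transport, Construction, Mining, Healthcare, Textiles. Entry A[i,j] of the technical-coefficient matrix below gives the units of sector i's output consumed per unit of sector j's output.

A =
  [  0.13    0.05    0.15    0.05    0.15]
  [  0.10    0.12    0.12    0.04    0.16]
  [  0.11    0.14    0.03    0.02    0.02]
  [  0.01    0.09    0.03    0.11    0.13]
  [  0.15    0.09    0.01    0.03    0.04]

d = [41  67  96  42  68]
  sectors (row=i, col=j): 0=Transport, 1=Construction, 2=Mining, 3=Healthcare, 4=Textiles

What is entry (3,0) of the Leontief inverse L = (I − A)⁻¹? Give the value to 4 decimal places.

L[3,0] = 0.0722

Form M = I − A:
  [  0.87   -0.05   -0.15   -0.05   -0.15]
  [ -0.10    0.88   -0.12   -0.04   -0.16]
  [ -0.11   -0.14    0.97   -0.02   -0.02]
  [ -0.01   -0.09   -0.03    0.89   -0.13]
  [ -0.15   -0.09   -0.01   -0.03    0.96]
Leontief inverse L = M⁻¹:
  [  1.2330    0.1366    0.2127    0.0880    0.2318]
  [  0.2066    1.2113    0.1868    0.0786    0.2487]
  [  0.1756    0.1964    1.0847    0.0461    0.0890]
  [  0.0722    0.1513    0.0672    1.1425    0.1926]
  [  0.2161    0.1417    0.0641    0.0573    1.1081]
Total output x = L · d:
  x_0 = 1.2330·41 + 0.1366·67 + 0.2127·96 + 0.0880·42 + 0.2318·68 = 99.5775
  x_1 = 0.2066·41 + 1.2113·67 + 0.1868·96 + 0.0786·42 + 0.2487·68 = 127.7767
  x_2 = 0.1756·41 + 0.1964·67 + 1.0847·96 + 0.0461·42 + 0.0890·68 = 132.4746
  x_3 = 0.0722·41 + 0.1513·67 + 0.0672·96 + 1.1425·42 + 0.1926·68 = 80.6350
  x_4 = 0.2161·41 + 0.1417·67 + 0.0641·96 + 0.0573·42 + 1.1081·68 = 102.2712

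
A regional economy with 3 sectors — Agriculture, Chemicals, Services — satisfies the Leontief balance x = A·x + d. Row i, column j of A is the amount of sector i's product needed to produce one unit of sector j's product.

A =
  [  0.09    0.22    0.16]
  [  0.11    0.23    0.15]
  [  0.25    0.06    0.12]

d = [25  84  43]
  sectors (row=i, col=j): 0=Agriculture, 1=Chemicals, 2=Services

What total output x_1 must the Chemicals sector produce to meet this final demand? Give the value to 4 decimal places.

Form M = I − A:
  [  0.91   -0.22   -0.16]
  [ -0.11    0.77   -0.15]
  [ -0.25   -0.06    0.88]
Leontief inverse L = M⁻¹:
  [  1.2222    0.3715    0.2855]
  [  0.2455    1.3908    0.2817]
  [  0.3640    0.2004    1.2367]
Total output x = L · d:
  x_0 = 1.2222·25 + 0.3715·84 + 0.2855·43 = 74.0377
  x_1 = 0.2455·25 + 1.3908·84 + 0.2817·43 = 135.0782
  x_2 = 0.3640·25 + 0.2004·84 + 1.2367·43 = 79.1069

135.0782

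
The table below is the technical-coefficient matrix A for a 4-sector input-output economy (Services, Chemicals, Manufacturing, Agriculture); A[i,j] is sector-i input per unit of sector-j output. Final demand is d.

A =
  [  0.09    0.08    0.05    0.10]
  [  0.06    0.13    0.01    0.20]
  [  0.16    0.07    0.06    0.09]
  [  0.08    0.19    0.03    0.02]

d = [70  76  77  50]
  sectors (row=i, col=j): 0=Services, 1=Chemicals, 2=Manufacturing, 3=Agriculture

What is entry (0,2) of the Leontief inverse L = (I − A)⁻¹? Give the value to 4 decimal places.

L[0,2] = 0.0666

Form M = I − A:
  [  0.91   -0.08   -0.05   -0.10]
  [ -0.06    0.87   -0.01   -0.20]
  [ -0.16   -0.07    0.94   -0.09]
  [ -0.08   -0.19   -0.03    0.98]
Leontief inverse L = M⁻¹:
  [  1.1333    0.1425    0.0666    0.1508]
  [  0.1082    1.2188    0.0271    0.2623]
  [  0.2124    0.1392    1.0814    0.1494]
  [  0.1200    0.2522    0.0438    1.0881]
Total output x = L · d:
  x_0 = 1.1333·70 + 0.1425·76 + 0.0666·77 + 0.1508·50 = 102.8307
  x_1 = 0.1082·70 + 1.2188·76 + 0.0271·77 + 0.2623·50 = 115.4032
  x_2 = 0.2124·70 + 0.1392·76 + 1.0814·77 + 0.1494·50 = 116.1832
  x_3 = 0.1200·70 + 0.2522·76 + 0.0438·77 + 1.0881·50 = 85.3455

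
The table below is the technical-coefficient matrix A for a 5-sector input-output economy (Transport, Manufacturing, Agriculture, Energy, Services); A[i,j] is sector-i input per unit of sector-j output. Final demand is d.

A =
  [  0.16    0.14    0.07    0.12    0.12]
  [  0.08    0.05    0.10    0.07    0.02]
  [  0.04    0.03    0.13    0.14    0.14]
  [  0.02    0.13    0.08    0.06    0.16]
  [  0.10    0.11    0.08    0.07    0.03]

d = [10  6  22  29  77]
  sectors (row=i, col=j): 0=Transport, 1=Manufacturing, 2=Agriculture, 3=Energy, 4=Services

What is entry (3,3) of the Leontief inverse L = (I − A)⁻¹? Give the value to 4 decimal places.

L[3,3] = 1.1279

Form M = I − A:
  [  0.84   -0.14   -0.07   -0.12   -0.12]
  [ -0.08    0.95   -0.10   -0.07   -0.02]
  [ -0.04   -0.03    0.87   -0.14   -0.14]
  [ -0.02   -0.13   -0.08    0.94   -0.16]
  [ -0.10   -0.11   -0.08   -0.07    0.97]
Leontief inverse L = M⁻¹:
  [  1.2535    0.2458    0.1697    0.2200    0.2209]
  [  0.1252    1.1029    0.1561    0.1275    0.0818]
  [  0.1000    0.1089    1.2108    0.2180    0.2253]
  [  0.0793    0.1966    0.1531    1.1279    0.2220]
  [  0.1574    0.1736    0.1461    0.1365    1.0976]
Total output x = L · d:
  x_0 = 1.2535·10 + 0.2458·6 + 0.1697·22 + 0.2200·29 + 0.2209·77 = 41.1343
  x_1 = 0.1252·10 + 1.1029·6 + 0.1561·22 + 0.1275·29 + 0.0818·77 = 21.2981
  x_2 = 0.1000·10 + 0.1089·6 + 1.2108·22 + 0.2180·29 + 0.2253·77 = 51.9621
  x_3 = 0.0793·10 + 0.1966·6 + 0.1531·22 + 1.1279·29 + 0.2220·77 = 55.1455
  x_4 = 0.1574·10 + 0.1736·6 + 0.1461·22 + 0.1365·29 + 1.0976·77 = 94.3025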